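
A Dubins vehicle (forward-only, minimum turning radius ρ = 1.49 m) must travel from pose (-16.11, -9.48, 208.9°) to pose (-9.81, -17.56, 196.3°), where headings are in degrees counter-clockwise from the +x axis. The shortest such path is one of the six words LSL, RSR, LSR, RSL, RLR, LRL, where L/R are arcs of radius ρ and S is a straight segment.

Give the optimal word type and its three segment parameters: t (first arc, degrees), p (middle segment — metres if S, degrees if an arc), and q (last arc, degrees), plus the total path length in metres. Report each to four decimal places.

LSR: t = 128.7409°, p = 6.8071 m, q = 141.3409°, L = 13.8307 m

Let ψ = atan2(Δy, Δx) = atan2(-8.08, 6.30) = -52.0564° be the start→goal bearing.
Normalize: d = |goal − start| / ρ = 10.245799/1.49 = 6.876375, α = (θ_start − ψ) mod 360° = 260.9564° = 4.554548 rad, β = (θ_goal − ψ) mod 360° = 248.3564° = 4.334636 rad.
Common terms: sin α = -0.987569, cos α = -0.157187, sin β = -0.929496, cos β = -0.368833, cos(α−β) = 0.975917, d² = 47.284537. Work in radians in the unit-radius frame; every candidate has L = ρ·(t + p + q).
LSL: p² = 2 + d² − 2cos(α−β) + 2d(sin α − sin β) = 46.534038; p = √p² = 6.821586; φ = atan2(cos β − cos α, d + sin α − sin β) = -0.031031 rad; t = (φ − α) mod 2π = 1.697607 rad, q = (β − φ) mod 2π = 4.365667 rad → L = 1.49·(1.697607 + 6.821586 + 4.365667) = 1.49·12.884860 = 19.198441 m
RSR: p² = 2 + d² − 2cos(α−β) + 2d(sin β − sin α) = 48.131368; p = √p² = 6.937677; φ = atan2(cos α − cos β, d − sin α + sin β) = 0.030511 rad; t = (α − φ) mod 2π = 4.524036 rad, q = (φ − β) mod 2π = 1.979061 rad → L = 1.49·(4.524036 + 6.937677 + 1.979061) = 1.49·13.440774 = 20.026754 m
LSR: p² = d² − 2 + 2cos(α−β) + 2d(sin α + sin β) = 20.871458; p = √p² = 4.568529; φ = atan2(−cos α − cos β, d + sin α + sin β) − atan2(−2, p) = 0.518315 rad; t = (φ − α) mod 2π = 2.246953 rad, q = (φ − β) mod 2π = 2.466865 rad → L = 1.49·(2.246953 + 4.568529 + 2.466865) = 1.49·9.282347 = 13.830697 m
RSL: p² = d² − 2 + 2cos(α−β) − 2d(sin α + sin β) = 73.601282; p = √p² = 8.579119; φ = atan2(cos α + cos β, d − sin α − sin β) − atan2(2, p) = -0.288782 rad; t = (α − φ) mod 2π = 4.843329 rad, q = (β − φ) mod 2π = 4.623418 rad → L = 1.49·(4.843329 + 8.579119 + 4.623418) = 1.49·18.045866 = 26.888341 m
RLR: c = (6 − d² + 2cos(α−β) + 2d(sin α − sin β))/8 = -5.016421, |c| > 1 → infeasible
LRL: c = (6 − d² + 2cos(α−β) − 2d(sin α − sin β))/8 = -4.816755, |c| > 1 → infeasible
Shortest: LSR with L = 13.830697 m ≈ 13.8307 m
Convert LSR to answer units (arcs ×180/π): t = 2.246953·180/π = 128.7409°, p = ρ·p = 1.49·4.568529 = 6.8071 m, q = 2.466865·180/π = 141.3409°, L = 13.8307 m.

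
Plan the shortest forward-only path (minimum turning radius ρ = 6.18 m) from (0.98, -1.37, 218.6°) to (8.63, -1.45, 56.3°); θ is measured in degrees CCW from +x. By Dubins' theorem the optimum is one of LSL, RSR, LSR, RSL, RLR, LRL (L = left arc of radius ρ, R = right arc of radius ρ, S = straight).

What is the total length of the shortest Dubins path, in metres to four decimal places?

35.2525 m

Let ψ = atan2(Δy, Δx) = atan2(-0.08, 7.65) = -0.5991° be the start→goal bearing.
Normalize: d = |goal − start| / ρ = 7.650418/6.18 = 1.237932, α = (θ_start − ψ) mod 360° = 219.1991° = 3.825747 rad, β = (θ_goal − ψ) mod 360° = 56.8991° = 0.993078 rad.
Common terms: sin α = -0.632018, cos α = -0.774954, sin β = 0.837711, cos β = 0.546114, cos(α−β) = -0.952661, d² = 1.532475. Work in radians in the unit-radius frame; every candidate has L = ρ·(t + p + q).
LSL: p² = 2 + d² − 2cos(α−β) + 2d(sin α − sin β) = 1.798951; p = √p² = 1.341250; φ = atan2(cos β − cos α, d + sin α − sin β) = 1.744490 rad; t = (φ − α) mod 2π = 4.201928 rad, q = (β − φ) mod 2π = 5.531773 rad → L = 6.18·(4.201928 + 1.341250 + 5.531773) = 6.18·11.074951 = 68.443197 m
RSR: p² = 2 + d² − 2cos(α−β) + 2d(sin β − sin α) = 9.076645; p = √p² = 3.012747; φ = atan2(cos α − cos β, d − sin α + sin β) = -0.453921 rad; t = (α − φ) mod 2π = 4.279668 rad, q = (φ − β) mod 2π = 4.836187 rad → L = 6.18·(4.279668 + 3.012747 + 4.836187) = 6.18·12.128602 = 74.954759 m
LSR: p² = d² − 2 + 2cos(α−β) + 2d(sin α + sin β) = -1.863581 < 0 → infeasible
RSL: p² = d² − 2 + 2cos(α−β) − 2d(sin α + sin β) = -2.882115 < 0 → infeasible
RLR: c = (6 − d² + 2cos(α−β) + 2d(sin α − sin β))/8 = -0.134581; p = 2π − arccos c = 4.577399 rad; φ = atan2(cos α − cos β, d − sin α + sin β) = -0.453921 rad; t = (α − φ + p/2) mod 2π = 0.285182 rad, q = (α − β − t + p) mod 2π = 0.841701 rad → L = 6.18·(0.285182 + 4.577399 + 0.841701) = 6.18·5.704282 = 35.252460 m
LRL: c = (6 − d² + 2cos(α−β) − 2d(sin α − sin β))/8 = 0.775131; p = 2π − arccos c = 5.599312 rad; φ = atan2(cos β − cos α, d + sin α − sin β) = 1.744490 rad; t = (φ − α + p/2) mod 2π = 0.718399 rad, q = (β − α − t + p) mod 2π = 2.048244 rad → L = 6.18·(0.718399 + 5.599312 + 2.048244) = 6.18·8.365954 = 51.701594 m
Shortest: RLR with L = 35.252460 m ≈ 35.2525 m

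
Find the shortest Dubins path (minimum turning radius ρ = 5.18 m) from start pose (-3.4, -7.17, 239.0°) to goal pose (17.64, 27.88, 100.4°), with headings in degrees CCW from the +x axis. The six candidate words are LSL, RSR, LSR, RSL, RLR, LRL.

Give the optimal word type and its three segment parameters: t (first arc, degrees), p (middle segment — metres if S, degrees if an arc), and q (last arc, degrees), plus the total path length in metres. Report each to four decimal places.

LSL: t = 193.6313°, p = 38.5401 m, q = 27.7687°, L = 58.5564 m

Let ψ = atan2(Δy, Δx) = atan2(35.05, 21.04) = 59.0242° be the start→goal bearing.
Normalize: d = |goal − start| / ρ = 40.880119/5.18 = 7.891915, α = (θ_start − ψ) mod 360° = 179.9758° = 3.141170 rad, β = (θ_goal − ψ) mod 360° = 41.3758° = 0.722144 rad.
Common terms: sin α = 0.000423, cos α = -1.000000, sin β = 0.660995, cos β = 0.750391, cos(α−β) = -0.750111, d² = 62.282319. Work in radians in the unit-radius frame; every candidate has L = ρ·(t + p + q).
LSL: p² = 2 + d² − 2cos(α−β) + 2d(sin α − sin β) = 55.356188; p = √p² = 7.440174; φ = atan2(cos β − cos α, d + sin α − sin β) = 0.237488 rad; t = (φ − α) mod 2π = 3.379504 rad, q = (β − φ) mod 2π = 0.484655 rad → L = 5.18·(3.379504 + 7.440174 + 0.484655) = 5.18·11.304333 = 58.556444 m
RSR: p² = 2 + d² − 2cos(α−β) + 2d(sin β − sin α) = 76.208895; p = √p² = 8.729771; φ = atan2(cos α − cos β, d − sin α + sin β) = -0.201877 rad; t = (α − φ) mod 2π = 3.343046 rad, q = (φ − β) mod 2π = 5.359165 rad → L = 5.18·(3.343046 + 8.729771 + 5.359165) = 5.18·17.431982 = 90.297668 m
LSR: p² = d² − 2 + 2cos(α−β) + 2d(sin α + sin β) = 69.221798; p = √p² = 8.319964; φ = atan2(−cos α − cos β, d + sin α + sin β) − atan2(−2, p) = 0.265084 rad; t = (φ − α) mod 2π = 3.407099 rad, q = (φ − β) mod 2π = 5.826126 rad → L = 5.18·(3.407099 + 8.319964 + 5.826126) = 5.18·17.553189 = 90.925520 m
RSL: p² = d² − 2 + 2cos(α−β) − 2d(sin α + sin β) = 48.342396; p = √p² = 6.952870; φ = atan2(cos α + cos β, d − sin α − sin β) − atan2(2, p) = -0.314597 rad; t = (α − φ) mod 2π = 3.455767 rad, q = (β − φ) mod 2π = 1.036741 rad → L = 5.18·(3.455767 + 6.952870 + 1.036741) = 5.18·11.445378 = 59.287056 m
RLR: c = (6 − d² + 2cos(α−β) + 2d(sin α − sin β))/8 = -8.526112, |c| > 1 → infeasible
LRL: c = (6 − d² + 2cos(α−β) − 2d(sin α − sin β))/8 = -5.919523, |c| > 1 → infeasible
Shortest: LSL with L = 58.556444 m ≈ 58.5564 m
Convert LSL to answer units (arcs ×180/π): t = 3.379504·180/π = 193.6313°, p = ρ·p = 5.18·7.440174 = 38.5401 m, q = 0.484655·180/π = 27.7687°, L = 58.5564 m.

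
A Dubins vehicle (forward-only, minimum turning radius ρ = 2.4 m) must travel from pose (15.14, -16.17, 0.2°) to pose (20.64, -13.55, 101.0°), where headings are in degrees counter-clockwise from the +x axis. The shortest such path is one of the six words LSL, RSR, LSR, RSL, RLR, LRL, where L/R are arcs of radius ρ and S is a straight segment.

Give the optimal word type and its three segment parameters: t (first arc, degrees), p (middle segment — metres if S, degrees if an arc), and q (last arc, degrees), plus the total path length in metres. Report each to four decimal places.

RSL: t = 4.8243°, p = 2.7577 m, q = 105.6243°, L = 7.3842 m

Let ψ = atan2(Δy, Δx) = atan2(2.62, 5.50) = 25.4714° be the start→goal bearing.
Normalize: d = |goal − start| / ρ = 6.092159/2.4 = 2.538400, α = (θ_start − ψ) mod 360° = 334.7286° = 5.842116 rad, β = (θ_goal − ψ) mod 360° = 75.5286° = 1.318222 rad.
Common terms: sin α = -0.426907, cos α = 0.904296, sin β = 0.968272, cos β = 0.249897, cos(α−β) = -0.187381, d² = 6.443472. Work in radians in the unit-radius frame; every candidate has L = ρ·(t + p + q).
LSL: p² = 2 + d² − 2cos(α−β) + 2d(sin α − sin β) = 1.735189; p = √p² = 1.317266; φ = atan2(cos β − cos α, d + sin α − sin β) = -0.519891 rad; t = (φ − α) mod 2π = 6.204364 rad, q = (β − φ) mod 2π = 1.838113 rad → L = 2.4·(6.204364 + 1.317266 + 1.838113) = 2.4·9.359743 = 22.463383 m
RSR: p² = 2 + d² − 2cos(α−β) + 2d(sin β − sin α) = 15.901280; p = √p² = 3.987641; φ = atan2(cos α − cos β, d − sin α + sin β) = 0.164852 rad; t = (α − φ) mod 2π = 5.677263 rad, q = (φ − β) mod 2π = 5.129815 rad → L = 2.4·(5.677263 + 3.987641 + 5.129815) = 2.4·14.794720 = 35.507327 m
LSR: p² = d² − 2 + 2cos(α−β) + 2d(sin α + sin β) = 6.817113; p = √p² = 2.610960; φ = atan2(−cos α − cos β, d + sin α + sin β) − atan2(−2, p) = 0.295098 rad; t = (φ − α) mod 2π = 0.736168 rad, q = (φ − β) mod 2π = 5.260061 rad → L = 2.4·(0.736168 + 2.610960 + 5.260061) = 2.4·8.607189 = 20.657253 m
RSL: p² = d² − 2 + 2cos(α−β) − 2d(sin α + sin β) = 1.320307; p = √p² = 1.149046; φ = atan2(cos α + cos β, d − sin α − sin β) − atan2(2, p) = -0.525270 rad; t = (α − φ) mod 2π = 0.084200 rad, q = (β − φ) mod 2π = 1.843492 rad → L = 2.4·(0.084200 + 1.149046 + 1.843492) = 2.4·3.076738 = 7.384170 m
RLR: c = (6 − d² + 2cos(α−β) + 2d(sin α − sin β))/8 = -0.987660; p = 2π − arccos c = 3.298853 rad; φ = atan2(cos α − cos β, d − sin α + sin β) = 0.164852 rad; t = (α − φ + p/2) mod 2π = 1.043505 rad, q = (α − β − t + p) mod 2π = 0.496057 rad → L = 2.4·(1.043505 + 3.298853 + 0.496057) = 2.4·4.838414 = 11.612194 m
LRL: c = (6 − d² + 2cos(α−β) − 2d(sin α − sin β))/8 = 0.783101; p = 2π − arccos c = 5.612026 rad; φ = atan2(cos β − cos α, d + sin α − sin β) = -0.519891 rad; t = (φ − α + p/2) mod 2π = 2.727192 rad, q = (β − α − t + p) mod 2π = 4.644126 rad → L = 2.4·(2.727192 + 5.612026 + 4.644126) = 2.4·12.983344 = 31.160026 m
Shortest: RSL with L = 7.384170 m ≈ 7.3842 m
Convert RSL to answer units (arcs ×180/π): t = 0.084200·180/π = 4.8243°, p = ρ·p = 2.4·1.149046 = 2.7577 m, q = 1.843492·180/π = 105.6243°, L = 7.3842 m.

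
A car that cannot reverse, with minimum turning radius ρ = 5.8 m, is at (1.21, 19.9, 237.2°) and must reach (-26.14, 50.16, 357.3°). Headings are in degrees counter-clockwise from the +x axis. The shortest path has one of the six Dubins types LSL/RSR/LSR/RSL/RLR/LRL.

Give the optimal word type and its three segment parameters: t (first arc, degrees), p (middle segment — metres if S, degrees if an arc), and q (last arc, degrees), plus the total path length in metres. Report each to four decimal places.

RSR: t = 100.3502°, p = 31.1802 m, q = 139.5498°, L = 55.4650 m

Let ψ = atan2(Δy, Δx) = atan2(30.26, -27.35) = 132.1083° be the start→goal bearing.
Normalize: d = |goal − start| / ρ = 40.788357/5.8 = 7.032475, α = (θ_start − ψ) mod 360° = 105.0917° = 1.834196 rad, β = (θ_goal − ψ) mod 360° = 225.1917° = 3.930336 rad.
Common terms: sin α = 0.965510, cos α = -0.260364, sin β = -0.709468, cos β = -0.704737, cos(α−β) = -0.501511, d² = 49.455710. Work in radians in the unit-radius frame; every candidate has L = ρ·(t + p + q).
LSL: p² = 2 + d² − 2cos(α−β) + 2d(sin α − sin β) = 76.017226; p = √p² = 8.718786; φ = atan2(cos β − cos α, d + sin α − sin β) = -0.050989 rad; t = (φ − α) mod 2π = 4.398000 rad, q = (β − φ) mod 2π = 3.981326 rad → L = 5.8·(4.398000 + 8.718786 + 3.981326) = 5.8·17.098112 = 99.169047 m
RSR: p² = 2 + d² − 2cos(α−β) + 2d(sin β − sin α) = 28.900238; p = √p² = 5.375894; φ = atan2(cos α − cos β, d − sin α + sin β) = 0.082755 rad; t = (α − φ) mod 2π = 1.751441 rad, q = (φ − β) mod 2π = 2.435604 rad → L = 5.8·(1.751441 + 5.375894 + 2.435604) = 5.8·9.562939 = 55.465046 m
LSR: p² = d² − 2 + 2cos(α−β) + 2d(sin α + sin β) = 50.053910; p = √p² = 7.074879; φ = atan2(−cos α − cos β, d + sin α + sin β) − atan2(−2, p) = 0.407150 rad; t = (φ − α) mod 2π = 4.856139 rad, q = (φ − β) mod 2π = 2.759999 rad → L = 5.8·(4.856139 + 7.074879 + 2.759999) = 5.8·14.691017 = 85.207900 m
RSL: p² = d² − 2 + 2cos(α−β) − 2d(sin α + sin β) = 42.851468; p = √p² = 6.546103; φ = atan2(cos α + cos β, d − sin α − sin β) − atan2(2, p) = -0.437987 rad; t = (α − φ) mod 2π = 2.272183 rad, q = (β − φ) mod 2π = 4.368323 rad → L = 5.8·(2.272183 + 6.546103 + 4.368323) = 5.8·13.186609 = 76.482333 m
RLR: c = (6 − d² + 2cos(α−β) + 2d(sin α − sin β))/8 = -2.612530, |c| > 1 → infeasible
LRL: c = (6 − d² + 2cos(α−β) − 2d(sin α − sin β))/8 = -8.502153, |c| > 1 → infeasible
Shortest: RSR with L = 55.465046 m ≈ 55.4650 m
Convert RSR to answer units (arcs ×180/π): t = 1.751441·180/π = 100.3502°, p = ρ·p = 5.8·5.375894 = 31.1802 m, q = 2.435604·180/π = 139.5498°, L = 55.4650 m.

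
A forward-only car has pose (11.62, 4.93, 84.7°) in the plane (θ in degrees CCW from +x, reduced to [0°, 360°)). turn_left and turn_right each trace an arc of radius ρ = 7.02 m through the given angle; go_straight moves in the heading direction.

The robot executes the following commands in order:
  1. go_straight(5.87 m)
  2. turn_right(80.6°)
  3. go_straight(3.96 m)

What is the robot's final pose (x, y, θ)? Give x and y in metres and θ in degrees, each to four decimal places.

set_pose: (x, y, θ) = (11.6200, 4.9300, 84.7000°), ρ = 7.02
go_straight(5.87): x += 5.87·cos θ, y += 5.87·sin θ → (12.1622, 10.7749, 84.7000°)
turn_right(80.6°): centre at ρ to the right, rotate −80.6° → (18.6503, 17.1285, 4.1000°)
go_straight(3.96): x += 3.96·cos θ, y += 3.96·sin θ → (22.6002, 17.4116, 4.1000°)

(22.6002, 17.4116, 4.1000°)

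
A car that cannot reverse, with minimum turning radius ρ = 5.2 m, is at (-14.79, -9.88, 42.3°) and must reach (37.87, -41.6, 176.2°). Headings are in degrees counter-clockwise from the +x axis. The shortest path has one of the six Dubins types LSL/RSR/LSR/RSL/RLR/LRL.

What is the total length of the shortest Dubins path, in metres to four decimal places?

Let ψ = atan2(Δy, Δx) = atan2(-31.72, 52.66) = -31.0629° be the start→goal bearing.
Normalize: d = |goal − start| / ρ = 61.475475/5.2 = 11.822207, α = (θ_start − ψ) mod 360° = 73.3629° = 1.280423 rad, β = (θ_goal − ψ) mod 360° = 207.2629° = 3.617419 rad.
Common terms: sin α = 0.958137, cos α = 0.286310, sin β = -0.458073, cos β = -0.888914, cos(α−β) = -0.693402, d² = 139.764571. Work in radians in the unit-radius frame; every candidate has L = ρ·(t + p + q).
LSL: p² = 2 + d² − 2cos(α−β) + 2d(sin α − sin β) = 176.636842; p = √p² = 13.290479; φ = atan2(cos β − cos α, d + sin α − sin β) = -0.088542 rad; t = (φ − α) mod 2π = 4.914220 rad, q = (β − φ) mod 2π = 3.705961 rad → L = 5.2·(4.914220 + 13.290479 + 3.705961) = 5.2·21.910661 = 113.935435 m
RSR: p² = 2 + d² − 2cos(α−β) + 2d(sin β − sin α) = 109.665907; p = √p² = 10.472149; φ = atan2(cos α − cos β, d − sin α + sin β) = 0.112461 rad; t = (α − φ) mod 2π = 1.167963 rad, q = (φ − β) mod 2π = 2.778227 rad → L = 5.2·(1.167963 + 10.472149 + 2.778227) = 5.2·14.418339 = 74.975360 m
LSR: p² = d² − 2 + 2cos(α−β) + 2d(sin α + sin β) = 148.201482; p = √p² = 12.173803; φ = atan2(−cos α − cos β, d + sin α + sin β) − atan2(−2, p) = 0.211697 rad; t = (φ − α) mod 2π = 5.214459 rad, q = (φ − β) mod 2π = 2.877463 rad → L = 5.2·(5.214459 + 12.173803 + 2.877463) = 5.2·20.265726 = 105.381775 m
RSL: p² = d² − 2 + 2cos(α−β) − 2d(sin α + sin β) = 124.554053; p = √p² = 11.160379; φ = atan2(cos α + cos β, d − sin α − sin β) − atan2(2, p) = -0.230497 rad; t = (α − φ) mod 2π = 1.510920 rad, q = (β − φ) mod 2π = 3.847916 rad → L = 5.2·(1.510920 + 11.160379 + 3.847916) = 5.2·16.519214 = 85.899915 m
RLR: c = (6 − d² + 2cos(α−β) + 2d(sin α − sin β))/8 = -12.708238, |c| > 1 → infeasible
LRL: c = (6 − d² + 2cos(α−β) − 2d(sin α − sin β))/8 = -21.079605, |c| > 1 → infeasible
Shortest: RSR with L = 74.975360 m ≈ 74.9754 m

74.9754 m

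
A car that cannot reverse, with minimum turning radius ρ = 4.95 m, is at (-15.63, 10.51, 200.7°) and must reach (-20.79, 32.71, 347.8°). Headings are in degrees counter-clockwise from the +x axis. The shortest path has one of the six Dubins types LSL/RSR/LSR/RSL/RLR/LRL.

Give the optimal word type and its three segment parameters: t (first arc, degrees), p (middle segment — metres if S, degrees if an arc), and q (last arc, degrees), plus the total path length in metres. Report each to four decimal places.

Let ψ = atan2(Δy, Δx) = atan2(22.20, -5.16) = 103.0851° be the start→goal bearing.
Normalize: d = |goal − start| / ρ = 22.791788/4.95 = 4.604402, α = (θ_start − ψ) mod 360° = 97.6149° = 1.703702 rad, β = (θ_goal − ψ) mod 360° = 244.7149° = 4.271081 rad.
Common terms: sin α = 0.991181, cos α = -0.132515, sin β = -0.904194, cos β = -0.427122, cos(α−β) = -0.839620, d² = 21.200514. Work in radians in the unit-radius frame; every candidate has L = ρ·(t + p + q).
LSL: p² = 2 + d² − 2cos(α−β) + 2d(sin α − sin β) = 42.333889; p = √p² = 6.506450; φ = atan2(cos β − cos α, d + sin α − sin β) = -0.045295 rad; t = (φ − α) mod 2π = 4.534188 rad, q = (β − φ) mod 2π = 4.316376 rad → L = 4.95·(4.534188 + 6.506450 + 4.316376) = 4.95·15.357014 = 76.017222 m
RSR: p² = 2 + d² − 2cos(α−β) + 2d(sin β − sin α) = 7.425619; p = √p² = 2.724999; φ = atan2(cos α − cos β, d − sin α + sin β) = 0.108325 rad; t = (α − φ) mod 2π = 1.595378 rad, q = (φ − β) mod 2π = 2.120428 rad → L = 4.95·(1.595378 + 2.724999 + 2.120428) = 4.95·6.440805 = 31.881984 m
LSR: p² = d² − 2 + 2cos(α−β) + 2d(sin α + sin β) = 18.322321; p = √p² = 4.280458; φ = atan2(−cos α − cos β, d + sin α + sin β) − atan2(−2, p) = 0.555827 rad; t = (φ − α) mod 2π = 5.135310 rad, q = (φ − β) mod 2π = 2.567931 rad → L = 4.95·(5.135310 + 4.280458 + 2.567931) = 4.95·11.983699 = 59.319309 m
RSL: p² = d² − 2 + 2cos(α−β) − 2d(sin α + sin β) = 16.720228; p = √p² = 4.089038; φ = atan2(cos α + cos β, d − sin α − sin β) − atan2(2, p) = -0.578156 rad; t = (α − φ) mod 2π = 2.281858 rad, q = (β − φ) mod 2π = 4.849238 rad → L = 4.95·(2.281858 + 4.089038 + 4.849238) = 4.95·11.220133 = 55.539661 m
RLR: c = (6 − d² + 2cos(α−β) + 2d(sin α − sin β))/8 = 0.071798; p = 2π − arccos c = 4.784248 rad; φ = atan2(cos α − cos β, d − sin α + sin β) = 0.108325 rad; t = (α − φ + p/2) mod 2π = 3.987502 rad, q = (α − β − t + p) mod 2π = 4.512553 rad → L = 4.95·(3.987502 + 4.784248 + 4.512553) = 4.95·13.284303 = 65.757299 m
LRL: c = (6 − d² + 2cos(α−β) − 2d(sin α − sin β))/8 = -4.291736, |c| > 1 → infeasible
Shortest: RSR with L = 31.881984 m ≈ 31.8820 m
Convert RSR to answer units (arcs ×180/π): t = 1.595378·180/π = 91.4084°, p = ρ·p = 4.95·2.724999 = 13.4887 m, q = 2.120428·180/π = 121.4916°, L = 31.8820 m.

RSR: t = 91.4084°, p = 13.4887 m, q = 121.4916°, L = 31.8820 m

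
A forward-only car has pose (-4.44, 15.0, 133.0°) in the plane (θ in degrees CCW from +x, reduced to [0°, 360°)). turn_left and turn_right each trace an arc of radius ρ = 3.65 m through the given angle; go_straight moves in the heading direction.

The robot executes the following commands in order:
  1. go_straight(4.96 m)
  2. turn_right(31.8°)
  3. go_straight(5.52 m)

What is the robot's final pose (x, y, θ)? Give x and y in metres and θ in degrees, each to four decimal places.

(-9.8059, 25.8227, 101.2000°)

set_pose: (x, y, θ) = (-4.4400, 15.0000, 133.0000°), ρ = 3.65
go_straight(4.96): x += 4.96·cos θ, y += 4.96·sin θ → (-7.8227, 18.6275, 133.0000°)
turn_right(31.8°): centre at ρ to the right, rotate −31.8° → (-8.7338, 20.4079, 101.2000°)
go_straight(5.52): x += 5.52·cos θ, y += 5.52·sin θ → (-9.8059, 25.8227, 101.2000°)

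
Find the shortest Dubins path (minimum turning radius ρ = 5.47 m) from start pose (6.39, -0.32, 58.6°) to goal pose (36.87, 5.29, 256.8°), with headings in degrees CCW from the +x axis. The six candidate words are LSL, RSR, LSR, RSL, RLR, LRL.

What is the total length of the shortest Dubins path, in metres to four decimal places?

38.1169 m

Let ψ = atan2(Δy, Δx) = atan2(5.61, 30.48) = 10.4289° be the start→goal bearing.
Normalize: d = |goal − start| / ρ = 30.991975/5.47 = 5.665809, α = (θ_start − ψ) mod 360° = 48.1711° = 0.840745 rad, β = (θ_goal − ψ) mod 360° = 246.3711° = 4.299988 rad.
Common terms: sin α = 0.745140, cos α = 0.666908, sin β = -0.916161, cos β = -0.400811, cos(α−β) = -0.949972, d² = 32.101391. Work in radians in the unit-radius frame; every candidate has L = ρ·(t + p + q).
LSL: p² = 2 + d² − 2cos(α−β) + 2d(sin α − sin β) = 54.826564; p = √p² = 7.404496; φ = atan2(cos β − cos α, d + sin α − sin β) = -0.144703 rad; t = (φ − α) mod 2π = 5.297737 rad, q = (β − φ) mod 2π = 4.444691 rad → L = 5.47·(5.297737 + 7.404496 + 4.444691) = 5.47·17.146924 = 93.793675 m
RSR: p² = 2 + d² − 2cos(α−β) + 2d(sin β − sin α) = 17.176106; p = √p² = 4.144407; φ = atan2(cos α − cos β, d − sin α + sin β) = 0.260567 rad; t = (α − φ) mod 2π = 0.580178 rad, q = (φ − β) mod 2π = 2.243765 rad → L = 5.47·(0.580178 + 4.144407 + 2.243765) = 5.47·6.968349 = 38.116871 m
LSR: p² = d² − 2 + 2cos(α−β) + 2d(sin α + sin β) = 26.263504; p = √p² = 5.124793; φ = atan2(−cos α − cos β, d + sin α + sin β) − atan2(−2, p) = 0.323692 rad; t = (φ − α) mod 2π = 5.766132 rad, q = (φ − β) mod 2π = 2.306890 rad → L = 5.47·(5.766132 + 5.124793 + 2.306890) = 5.47·13.197815 = 72.192050 m
RSL: p² = d² − 2 + 2cos(α−β) − 2d(sin α + sin β) = 30.139389; p = √p² = 5.489935; φ = atan2(cos α + cos β, d − sin α − sin β) − atan2(2, p) = -0.303802 rad; t = (α − φ) mod 2π = 1.144547 rad, q = (β − φ) mod 2π = 4.603789 rad → L = 5.47·(1.144547 + 5.489935 + 4.603789) = 5.47·11.238271 = 61.473345 m
RLR: c = (6 − d² + 2cos(α−β) + 2d(sin α − sin β))/8 = -1.147013, |c| > 1 → infeasible
LRL: c = (6 − d² + 2cos(α−β) − 2d(sin α − sin β))/8 = -5.853320, |c| > 1 → infeasible
Shortest: RSR with L = 38.116871 m ≈ 38.1169 m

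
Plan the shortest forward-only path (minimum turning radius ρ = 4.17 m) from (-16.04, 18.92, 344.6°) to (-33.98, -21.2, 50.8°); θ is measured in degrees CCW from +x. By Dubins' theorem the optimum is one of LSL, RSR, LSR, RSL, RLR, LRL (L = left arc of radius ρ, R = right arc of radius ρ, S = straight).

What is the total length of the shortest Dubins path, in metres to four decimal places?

60.0943 m

Let ψ = atan2(Δy, Δx) = atan2(-40.12, -17.94) = -114.0922° be the start→goal bearing.
Normalize: d = |goal − start| / ρ = 43.948356/4.17 = 10.539174, α = (θ_start − ψ) mod 360° = 98.6922° = 1.722504 rad, β = (θ_goal − ψ) mod 360° = 164.8922° = 2.877912 rad.
Common terms: sin α = 0.988514, cos α = -0.151126, sin β = 0.260636, cos β = -0.965437, cos(α−β) = 0.403545, d² = 111.074191. Work in radians in the unit-radius frame; every candidate has L = ρ·(t + p + q).
LSL: p² = 2 + d² − 2cos(α−β) + 2d(sin α − sin β) = 127.609581; p = √p² = 11.296441; φ = atan2(cos β − cos α, d + sin α − sin β) = -0.072148 rad; t = (φ − α) mod 2π = 4.488533 rad, q = (β − φ) mod 2π = 2.950060 rad → L = 4.17·(4.488533 + 11.296441 + 2.950060) = 4.17·18.735034 = 78.125093 m
RSR: p² = 2 + d² − 2cos(α−β) + 2d(sin β − sin α) = 96.924619; p = √p² = 9.845030; φ = atan2(cos α − cos β, d − sin α + sin β) = 0.082807 rad; t = (α − φ) mod 2π = 1.639697 rad, q = (φ − β) mod 2π = 3.488081 rad → L = 4.17·(1.639697 + 9.845030 + 3.488081) = 4.17·14.972808 = 62.436607 m
LSR: p² = d² − 2 + 2cos(α−β) + 2d(sin α + sin β) = 136.211304; p = √p² = 11.670960; φ = atan2(−cos α − cos β, d + sin α + sin β) − atan2(−2, p) = 0.264153 rad; t = (φ − α) mod 2π = 4.824834 rad, q = (φ − β) mod 2π = 3.669426 rad → L = 4.17·(4.824834 + 11.670960 + 3.669426) = 4.17·20.165220 = 84.088969 m
RSL: p² = d² − 2 + 2cos(α−β) − 2d(sin α + sin β) = 83.551260; p = √p² = 9.140638; φ = atan2(cos α + cos β, d − sin α − sin β) − atan2(2, p) = -0.335024 rad; t = (α − φ) mod 2π = 2.057528 rad, q = (β − φ) mod 2π = 3.212936 rad → L = 4.17·(2.057528 + 9.140638 + 3.212936) = 4.17·14.411102 = 60.094296 m
RLR: c = (6 − d² + 2cos(α−β) + 2d(sin α − sin β))/8 = -11.115577, |c| > 1 → infeasible
LRL: c = (6 − d² + 2cos(α−β) − 2d(sin α − sin β))/8 = -14.951198, |c| > 1 → infeasible
Shortest: RSL with L = 60.094296 m ≈ 60.0943 m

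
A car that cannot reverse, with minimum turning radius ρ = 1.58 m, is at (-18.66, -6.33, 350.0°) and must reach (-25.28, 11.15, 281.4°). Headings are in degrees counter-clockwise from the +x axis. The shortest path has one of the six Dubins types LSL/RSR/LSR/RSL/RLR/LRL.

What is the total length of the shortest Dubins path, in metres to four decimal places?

Let ψ = atan2(Δy, Δx) = atan2(17.48, -6.62) = 110.7426° be the start→goal bearing.
Normalize: d = |goal − start| / ρ = 18.691570/1.58 = 11.830108, α = (θ_start − ψ) mod 360° = 239.2574° = 4.175829 rad, β = (θ_goal − ψ) mod 360° = 170.6574° = 2.978533 rad.
Common terms: sin α = -0.859472, cos α = -0.511182, sin β = 0.162338, cos β = -0.986735, cos(α−β) = 0.364877, d² = 139.951450. Work in radians in the unit-radius frame; every candidate has L = ρ·(t + p + q).
LSL: p² = 2 + d² − 2cos(α−β) + 2d(sin α − sin β) = 117.045452; p = √p² = 10.818755; φ = atan2(cos β − cos α, d + sin α − sin β) = -0.043971 rad; t = (φ − α) mod 2π = 2.063385 rad, q = (β − φ) mod 2π = 3.022504 rad → L = 1.58·(2.063385 + 10.818755 + 3.022504) = 1.58·15.904644 = 25.129338 m
RSR: p² = 2 + d² − 2cos(α−β) + 2d(sin β − sin α) = 165.397941; p = √p² = 12.860713; φ = atan2(cos α − cos β, d − sin α + sin β) = 0.036986 rad; t = (α − φ) mod 2π = 4.138844 rad, q = (φ − β) mod 2π = 3.341638 rad → L = 1.58·(4.138844 + 12.860713 + 3.341638) = 1.58·20.341194 = 32.139087 m
LSR: p² = d² − 2 + 2cos(α−β) + 2d(sin α + sin β) = 122.186845; p = √p² = 11.053816; φ = atan2(−cos α − cos β, d + sin α + sin β) − atan2(−2, p) = 0.312741 rad; t = (φ − α) mod 2π = 2.420097 rad, q = (φ − β) mod 2π = 3.617393 rad → L = 1.58·(2.420097 + 11.053816 + 3.617393) = 1.58·17.091306 = 27.004263 m
RSL: p² = d² − 2 + 2cos(α−β) − 2d(sin α + sin β) = 155.175563; p = √p² = 12.456948; φ = atan2(cos α + cos β, d − sin α − sin β) − atan2(2, p) = -0.278202 rad; t = (α − φ) mod 2π = 4.454031 rad, q = (β − φ) mod 2π = 3.256736 rad → L = 1.58·(4.454031 + 12.456948 + 3.256736) = 1.58·20.167715 = 31.864990 m
RLR: c = (6 − d² + 2cos(α−β) + 2d(sin α − sin β))/8 = -19.674743, |c| > 1 → infeasible
LRL: c = (6 − d² + 2cos(α−β) − 2d(sin α − sin β))/8 = -13.630681, |c| > 1 → infeasible
Shortest: LSL with L = 25.129338 m ≈ 25.1293 m

25.1293 m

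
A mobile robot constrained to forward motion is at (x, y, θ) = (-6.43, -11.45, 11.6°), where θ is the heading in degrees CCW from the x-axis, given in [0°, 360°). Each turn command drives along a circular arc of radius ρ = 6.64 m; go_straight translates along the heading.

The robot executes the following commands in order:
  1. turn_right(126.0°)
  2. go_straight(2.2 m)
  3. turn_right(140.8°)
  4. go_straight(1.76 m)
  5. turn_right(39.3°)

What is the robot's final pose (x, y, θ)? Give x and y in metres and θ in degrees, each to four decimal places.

set_pose: (x, y, θ) = (-6.4300, -11.4500, 11.6000°), ρ = 6.64
turn_right(126.0°): centre at ρ to the right, rotate −126.0° → (0.9521, -20.6974, -114.4000° ≡ 245.6000°)
go_straight(2.2): x += 2.2·cos θ, y += 2.2·sin θ → (0.0433, -22.7009, 245.6000°)
turn_right(140.8°): centre at ρ to the right, rotate −140.8° → (-12.4234, -21.6540, 104.8000°)
go_straight(1.76): x += 1.76·cos θ, y += 1.76·sin θ → (-12.8730, -19.9524, 104.8000°)
turn_right(39.3°): centre at ρ to the right, rotate −39.3° → (-12.4954, -15.5027, 65.5000°)

(-12.4954, -15.5027, 65.5000°)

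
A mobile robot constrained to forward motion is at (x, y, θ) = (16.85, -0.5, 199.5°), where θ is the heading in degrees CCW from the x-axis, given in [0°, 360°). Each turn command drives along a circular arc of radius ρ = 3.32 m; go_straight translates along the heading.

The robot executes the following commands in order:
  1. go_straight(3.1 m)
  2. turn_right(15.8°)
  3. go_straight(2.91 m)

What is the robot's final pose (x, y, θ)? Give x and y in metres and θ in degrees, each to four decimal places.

set_pose: (x, y, θ) = (16.8500, -0.5000, 199.5000°), ρ = 3.32
go_straight(3.1): x += 3.1·cos θ, y += 3.1·sin θ → (13.9278, -1.5348, 199.5000°)
turn_right(15.8°): centre at ρ to the right, rotate −15.8° → (13.0338, -1.7183, 183.7000°)
go_straight(2.91): x += 2.91·cos θ, y += 2.91·sin θ → (10.1299, -1.9061, 183.7000°)

(10.1299, -1.9061, 183.7000°)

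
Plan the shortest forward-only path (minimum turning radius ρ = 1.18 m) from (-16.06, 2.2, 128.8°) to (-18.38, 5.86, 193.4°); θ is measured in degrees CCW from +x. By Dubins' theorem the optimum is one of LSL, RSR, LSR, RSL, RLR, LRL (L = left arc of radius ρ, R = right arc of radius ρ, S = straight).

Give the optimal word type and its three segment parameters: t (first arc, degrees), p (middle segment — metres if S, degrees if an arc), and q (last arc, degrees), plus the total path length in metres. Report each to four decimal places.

RSL: t = 22.7405°, p = 2.5241 m, q = 87.3405°, L = 4.7912 m

Let ψ = atan2(Δy, Δx) = atan2(3.66, -2.32) = 122.3698° be the start→goal bearing.
Normalize: d = |goal − start| / ρ = 4.333359/1.18 = 3.672338, α = (θ_start − ψ) mod 360° = 6.4302° = 0.112228 rad, β = (θ_goal − ψ) mod 360° = 71.0302° = 1.239711 rad.
Common terms: sin α = 0.111993, cos α = 0.993709, sin β = 0.945690, cos β = 0.325069, cos(α−β) = 0.428935, d² = 13.486067. Work in radians in the unit-radius frame; every candidate has L = ρ·(t + p + q).
LSL: p² = 2 + d² − 2cos(α−β) + 2d(sin α − sin β) = 8.504961; p = √p² = 2.916327; φ = atan2(cos β − cos α, d + sin α − sin β) = -0.231332 rad; t = (φ − α) mod 2π = 5.939625 rad, q = (β − φ) mod 2π = 1.471043 rad → L = 1.18·(5.939625 + 2.916327 + 1.471043) = 1.18·10.326995 = 12.185854 m
RSR: p² = 2 + d² − 2cos(α−β) + 2d(sin β − sin α) = 20.751433; p = √p² = 4.555374; φ = atan2(cos α − cos β, d − sin α + sin β) = 0.147313 rad; t = (α − φ) mod 2π = 6.248101 rad, q = (φ − β) mod 2π = 5.190787 rad → L = 1.18·(6.248101 + 4.555374 + 5.190787) = 1.18·15.994262 = 18.873229 m
LSR: p² = d² − 2 + 2cos(α−β) + 2d(sin α + sin β) = 20.112278; p = √p² = 4.484671; φ = atan2(−cos α − cos β, d + sin α + sin β) − atan2(−2, p) = 0.147587 rad; t = (φ − α) mod 2π = 0.035359 rad, q = (φ − β) mod 2π = 5.191061 rad → L = 1.18·(0.035359 + 4.484671 + 5.191061) = 1.18·9.711091 = 11.459088 m
RSL: p² = d² − 2 + 2cos(α−β) − 2d(sin α + sin β) = 4.575597; p = √p² = 2.139065; φ = atan2(cos α + cos β, d − sin α − sin β) − atan2(2, p) = -0.284668 rad; t = (α − φ) mod 2π = 0.396896 rad, q = (β − φ) mod 2π = 1.524379 rad → L = 1.18·(0.396896 + 2.139065 + 1.524379) = 1.18·4.060339 = 4.791201 m
RLR: c = (6 − d² + 2cos(α−β) + 2d(sin α − sin β))/8 = -1.593929, |c| > 1 → infeasible
LRL: c = (6 − d² + 2cos(α−β) − 2d(sin α − sin β))/8 = -0.063120; p = 2π − arccos c = 4.649227 rad; φ = atan2(cos β − cos α, d + sin α − sin β) = -0.231332 rad; t = (φ − α + p/2) mod 2π = 1.981053 rad, q = (β − α − t + p) mod 2π = 3.795657 rad → L = 1.18·(1.981053 + 4.649227 + 3.795657) = 1.18·10.425936 = 12.302605 m
Shortest: RSL with L = 4.791201 m ≈ 4.7912 m
Convert RSL to answer units (arcs ×180/π): t = 0.396896·180/π = 22.7405°, p = ρ·p = 1.18·2.139065 = 2.5241 m, q = 1.524379·180/π = 87.3405°, L = 4.7912 m.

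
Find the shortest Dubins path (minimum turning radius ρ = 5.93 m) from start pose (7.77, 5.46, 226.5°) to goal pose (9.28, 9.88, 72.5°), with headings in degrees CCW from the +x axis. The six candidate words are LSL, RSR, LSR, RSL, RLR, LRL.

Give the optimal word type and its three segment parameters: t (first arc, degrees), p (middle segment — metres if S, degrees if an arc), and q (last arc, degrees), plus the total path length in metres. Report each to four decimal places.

Let ψ = atan2(Δy, Δx) = atan2(4.42, 1.51) = 71.1383° be the start→goal bearing.
Normalize: d = |goal − start| / ρ = 4.670814/5.93 = 0.787658, α = (θ_start − ψ) mod 360° = 155.3617° = 2.711572 rad, β = (θ_goal − ψ) mod 360° = 1.3617° = 0.023765 rad.
Common terms: sin α = 0.416889, cos α = -0.908957, sin β = 0.023763, cos β = 0.999718, cos(α−β) = -0.898794, d² = 0.620406. Work in radians in the unit-radius frame; every candidate has L = ρ·(t + p + q).
LSL: p² = 2 + d² − 2cos(α−β) + 2d(sin α − sin β) = 5.037292; p = √p² = 2.244391; φ = atan2(cos β − cos α, d + sin α − sin β) = 1.016783 rad; t = (φ − α) mod 2π = 4.588396 rad, q = (β − φ) mod 2π = 5.290168 rad → L = 5.93·(4.588396 + 2.244391 + 5.290168) = 5.93·12.122955 = 71.889122 m
RSR: p² = 2 + d² − 2cos(α−β) + 2d(sin β − sin α) = 3.798696; p = √p² = 1.949024; φ = atan2(cos α − cos β, d − sin α + sin β) = -1.366962 rad; t = (α − φ) mod 2π = 4.078535 rad, q = (φ − β) mod 2π = 4.892458 rad → L = 5.93·(4.078535 + 1.949024 + 4.892458) = 5.93·10.920017 = 64.755698 m
LSR: p² = d² − 2 + 2cos(α−β) + 2d(sin α + sin β) = -2.483016 < 0 → infeasible
RSL: p² = d² − 2 + 2cos(α−β) − 2d(sin α + sin β) = -3.871349 < 0 → infeasible
RLR: c = (6 − d² + 2cos(α−β) + 2d(sin α − sin β))/8 = 0.525163; p = 2π − arccos c = 5.265296 rad; φ = atan2(cos α − cos β, d − sin α + sin β) = -1.366962 rad; t = (α − φ + p/2) mod 2π = 0.427997 rad, q = (α − β − t + p) mod 2π = 1.241920 rad → L = 5.93·(0.427997 + 5.265296 + 1.241920) = 5.93·6.935213 = 41.125814 m
LRL: c = (6 − d² + 2cos(α−β) − 2d(sin α − sin β))/8 = 0.370339; p = 2π − arccos c = 5.091762 rad; φ = atan2(cos β − cos α, d + sin α − sin β) = 1.016783 rad; t = (φ − α + p/2) mod 2π = 0.851092 rad, q = (β − α − t + p) mod 2π = 1.552864 rad → L = 5.93·(0.851092 + 5.091762 + 1.552864) = 5.93·7.495718 = 44.449606 m
Shortest: RLR with L = 41.125814 m ≈ 41.1258 m
Convert RLR to answer units (arcs ×180/π): t = 0.427997·180/π = 24.5224°, p = 5.265296·180/π = 301.6792°, q = 1.241920·180/π = 71.1568°, L = 41.1258 m.

RLR: t = 24.5224°, p = 301.6792°, q = 71.1568°, L = 41.1258 m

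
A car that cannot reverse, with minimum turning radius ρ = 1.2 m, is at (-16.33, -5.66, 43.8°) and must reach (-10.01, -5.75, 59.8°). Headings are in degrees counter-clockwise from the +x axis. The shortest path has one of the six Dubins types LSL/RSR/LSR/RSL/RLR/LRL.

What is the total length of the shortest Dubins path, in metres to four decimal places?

Let ψ = atan2(Δy, Δx) = atan2(-0.09, 6.32) = -0.8159° be the start→goal bearing.
Normalize: d = |goal − start| / ρ = 6.320641/1.2 = 5.267201, α = (θ_start − ψ) mod 360° = 44.6159° = 0.778694 rad, β = (θ_goal − ψ) mod 360° = 60.6159° = 1.057946 rad.
Common terms: sin α = 0.702350, cos α = 0.711832, sin β = 0.871350, cos β = 0.490662, cos(α−β) = 0.961262, d² = 27.743403. Work in radians in the unit-radius frame; every candidate has L = ρ·(t + p + q).
LSL: p² = 2 + d² − 2cos(α−β) + 2d(sin α − sin β) = 26.040571; p = √p² = 5.102996; φ = atan2(cos β − cos α, d + sin α − sin β) = -0.043355 rad; t = (φ − α) mod 2π = 5.461137 rad, q = (β − φ) mod 2π = 1.101301 rad → L = 1.2·(5.461137 + 5.102996 + 1.101301) = 1.2·11.665434 = 13.998521 m
RSR: p² = 2 + d² − 2cos(α−β) + 2d(sin β − sin α) = 29.601188; p = √p² = 5.440697; φ = atan2(cos α − cos β, d − sin α + sin β) = 0.040662 rad; t = (α − φ) mod 2π = 0.738032 rad, q = (φ − β) mod 2π = 5.265901 rad → L = 1.2·(0.738032 + 5.440697 + 5.265901) = 1.2·11.444630 = 13.733556 m
LSR: p² = d² − 2 + 2cos(α−β) + 2d(sin α + sin β) = 44.243913; p = √p² = 6.651610; φ = atan2(−cos α − cos β, d + sin α + sin β) − atan2(−2, p) = 0.118077 rad; t = (φ − α) mod 2π = 5.622569 rad, q = (φ − β) mod 2π = 5.343316 rad → L = 1.2·(5.622569 + 6.651610 + 5.343316) = 1.2·17.617495 = 21.140994 m
RSL: p² = d² − 2 + 2cos(α−β) − 2d(sin α + sin β) = 11.087940; p = √p² = 3.329856; φ = atan2(cos α + cos β, d − sin α − sin β) − atan2(2, p) = -0.226133 rad; t = (α − φ) mod 2π = 1.004826 rad, q = (β − φ) mod 2π = 1.284079 rad → L = 1.2·(1.004826 + 3.329856 + 1.284079) = 1.2·5.618761 = 6.742513 m
RLR: c = (6 − d² + 2cos(α−β) + 2d(sin α − sin β))/8 = -2.700149, |c| > 1 → infeasible
LRL: c = (6 − d² + 2cos(α−β) − 2d(sin α − sin β))/8 = -2.255071, |c| > 1 → infeasible
Shortest: RSL with L = 6.742513 m ≈ 6.7425 m

6.7425 m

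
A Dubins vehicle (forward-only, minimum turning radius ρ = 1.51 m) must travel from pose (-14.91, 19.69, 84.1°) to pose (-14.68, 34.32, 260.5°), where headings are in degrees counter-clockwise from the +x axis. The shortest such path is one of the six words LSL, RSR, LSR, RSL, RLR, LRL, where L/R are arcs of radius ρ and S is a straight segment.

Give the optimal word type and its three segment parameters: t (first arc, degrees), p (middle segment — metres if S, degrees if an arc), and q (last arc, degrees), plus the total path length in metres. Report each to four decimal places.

Let ψ = atan2(Δy, Δx) = atan2(14.63, 0.23) = 89.0993° be the start→goal bearing.
Normalize: d = |goal − start| / ρ = 14.631808/1.51 = 9.689939, α = (θ_start − ψ) mod 360° = 355.0007° = 6.195931 rad, β = (θ_goal − ψ) mod 360° = 171.4007° = 2.991506 rad.
Common terms: sin α = -0.087144, cos α = 0.996196, sin β = 0.149524, cos β = -0.988758, cos(α−β) = -0.998027, d² = 93.894917. Work in radians in the unit-radius frame; every candidate has L = ρ·(t + p + q).
LSL: p² = 2 + d² − 2cos(α−β) + 2d(sin α − sin β) = 93.304382; p = √p² = 9.659419; φ = atan2(cos β − cos α, d + sin α − sin β) = -0.206969 rad; t = (φ − α) mod 2π = 6.163471 rad, q = (β − φ) mod 2π = 3.198475 rad → L = 1.51·(6.163471 + 9.659419 + 3.198475) = 1.51·19.021365 = 28.722262 m
RSR: p² = 2 + d² − 2cos(α−β) + 2d(sin β − sin α) = 102.477558; p = √p² = 10.123120; φ = atan2(cos α − cos β, d − sin α + sin β) = 0.197360 rad; t = (α − φ) mod 2π = 5.998571 rad, q = (φ − β) mod 2π = 3.489039 rad → L = 1.51·(5.998571 + 10.123120 + 3.489039) = 1.51·19.610730 = 29.612202 m
LSR: p² = d² − 2 + 2cos(α−β) + 2d(sin α + sin β) = 91.107774; p = √p² = 9.545039; φ = atan2(−cos α − cos β, d + sin α + sin β) − atan2(−2, p) = 0.205782 rad; t = (φ − α) mod 2π = 0.293037 rad, q = (φ − β) mod 2π = 3.497461 rad → L = 1.51·(0.293037 + 9.545039 + 3.497461) = 1.51·13.335537 = 20.136661 m
RSL: p² = d² − 2 + 2cos(α−β) − 2d(sin α + sin β) = 88.689953; p = √p² = 9.417534; φ = atan2(cos α + cos β, d − sin α − sin β) − atan2(2, p) = -0.208488 rad; t = (α − φ) mod 2π = 0.121234 rad, q = (β − φ) mod 2π = 3.199994 rad → L = 1.51·(0.121234 + 9.417534 + 3.199994) = 1.51·12.738763 = 19.235531 m
RLR: c = (6 − d² + 2cos(α−β) + 2d(sin α − sin β))/8 = -11.809695, |c| > 1 → infeasible
LRL: c = (6 − d² + 2cos(α−β) − 2d(sin α − sin β))/8 = -10.663048, |c| > 1 → infeasible
Shortest: RSL with L = 19.235531 m ≈ 19.2355 m
Convert RSL to answer units (arcs ×180/π): t = 0.121234·180/π = 6.9462°, p = ρ·p = 1.51·9.417534 = 14.2205 m, q = 3.199994·180/π = 183.3462°, L = 19.2355 m.

RSL: t = 6.9462°, p = 14.2205 m, q = 183.3462°, L = 19.2355 m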